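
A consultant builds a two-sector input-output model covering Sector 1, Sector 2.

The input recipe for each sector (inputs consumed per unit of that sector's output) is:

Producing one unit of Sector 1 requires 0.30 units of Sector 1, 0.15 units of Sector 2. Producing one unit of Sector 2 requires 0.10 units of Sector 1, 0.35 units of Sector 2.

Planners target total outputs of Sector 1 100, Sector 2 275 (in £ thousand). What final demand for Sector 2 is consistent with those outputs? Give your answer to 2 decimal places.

d_2 = 163.75

I − A =
  [   0.70    -0.10]
  [  -0.15     0.65]
d = (I − A) x:
  d_1 = (+0.70)·100 + (-0.10)·275 = 42.50
  d_2 = (-0.15)·100 + (+0.65)·275 = 163.75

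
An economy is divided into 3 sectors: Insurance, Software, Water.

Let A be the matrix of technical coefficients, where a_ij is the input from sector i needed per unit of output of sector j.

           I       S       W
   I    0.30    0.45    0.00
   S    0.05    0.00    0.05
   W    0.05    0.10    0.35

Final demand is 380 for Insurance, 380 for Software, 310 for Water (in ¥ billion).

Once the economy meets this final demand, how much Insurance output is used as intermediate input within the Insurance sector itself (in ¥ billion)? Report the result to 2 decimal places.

z_II = 250.07

I − A =
  [   0.70    -0.45     0.00]
  [  -0.05     1.00    -0.05]
  [  -0.05    -0.10     0.65]
Cofactors of I−A, C_ij = (−1)^(i+j)·(minor ij) (rows/columns in the sector order above):
  C_11 = (1.00)(0.65) − (-0.05)(-0.10) = 0.6450
  C_12 = −[(-0.05)(0.65) − (-0.05)(-0.05)] = 0.0350
  C_13 = (-0.05)(-0.10) − (1.00)(-0.05) = 0.0550
  C_21 = −[(-0.45)(0.65) − (0.00)(-0.10)] = 0.2925
  C_22 = (0.70)(0.65) − (0.00)(-0.05) = 0.4550
  C_23 = −[(0.70)(-0.10) − (-0.45)(-0.05)] = 0.0925
  C_31 = (-0.45)(-0.05) − (0.00)(1.00) = 0.0225
  C_32 = −[(0.70)(-0.05) − (0.00)(-0.05)] = 0.0350
  C_33 = (0.70)(1.00) − (-0.45)(-0.05) = 0.6775
det(I−A) = Σ_j (I−A)_1j·C_1j = (0.70)(0.6450) + (-0.45)(0.0350) + (0.00)(0.0550) = 0.43575
adj(I−A) = Cᵀ =
  [ 0.6450   0.2925   0.0225]
  [ 0.0350   0.4550   0.0350]
  [ 0.0550   0.0925   0.6775]
(I − A)⁻¹ = adj(I−A) / det(I−A) ≈
  [   1.4802     0.6713     0.0516]
  [   0.0803     1.0442     0.0803]
  [   0.1262     0.2123     1.5548]
First solve x = (I − A)⁻¹ d = adj(I−A)·d / det(I−A); in particular x_I = (0.6450·380 + 0.2925·380 + 0.0225·310) / 0.43575 = 363.225 / 0.43575 ≈ 833.5628.
Intermediate flow from I to I: z_II = a_II · x_I = 0.30 × 363.225 / 0.43575 = 108.9675 / 0.43575 ≈ 250.07.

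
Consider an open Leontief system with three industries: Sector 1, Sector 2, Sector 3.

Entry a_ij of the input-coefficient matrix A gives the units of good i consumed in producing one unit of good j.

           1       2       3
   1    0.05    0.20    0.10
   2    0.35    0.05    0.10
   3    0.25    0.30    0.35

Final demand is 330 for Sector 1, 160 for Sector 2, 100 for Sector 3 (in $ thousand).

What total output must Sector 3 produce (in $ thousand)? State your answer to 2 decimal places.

x_3 = 527.86

I − A =
  [   0.95    -0.20    -0.10]
  [  -0.35     0.95    -0.10]
  [  -0.25    -0.30     0.65]
Cofactors of I−A, C_ij = (−1)^(i+j)·(minor ij) (rows/columns in the sector order above):
  C_11 = (0.95)(0.65) − (-0.10)(-0.30) = 0.5875
  C_12 = −[(-0.35)(0.65) − (-0.10)(-0.25)] = 0.2525
  C_13 = (-0.35)(-0.30) − (0.95)(-0.25) = 0.3425
  C_21 = −[(-0.20)(0.65) − (-0.10)(-0.30)] = 0.1600
  C_22 = (0.95)(0.65) − (-0.10)(-0.25) = 0.5925
  C_23 = −[(0.95)(-0.30) − (-0.20)(-0.25)] = 0.3350
  C_31 = (-0.20)(-0.10) − (-0.10)(0.95) = 0.1150
  C_32 = −[(0.95)(-0.10) − (-0.10)(-0.35)] = 0.1300
  C_33 = (0.95)(0.95) − (-0.20)(-0.35) = 0.8325
det(I−A) = Σ_j (I−A)_1j·C_1j = (0.95)(0.5875) + (-0.20)(0.2525) + (-0.10)(0.3425) = 0.473375
adj(I−A) = Cᵀ =
  [ 0.5875   0.1600   0.1150]
  [ 0.2525   0.5925   0.1300]
  [ 0.3425   0.3350   0.8325]
(I − A)⁻¹ = adj(I−A) / det(I−A) ≈
  [   1.2411     0.3380     0.2429]
  [   0.5334     1.2517     0.2746]
  [   0.7235     0.7077     1.7586]
x = (I − A)⁻¹ d = adj(I−A)·d / det(I−A), with det(I−A) = 0.473375:
  x_1 = (0.5875·330 + 0.1600·160 + 0.1150·100) / 0.473375 = 230.975 / 0.473375 ≈ 487.93
  x_2 = (0.2525·330 + 0.5925·160 + 0.1300·100) / 0.473375 = 191.125 / 0.473375 ≈ 403.75
  x_3 = (0.3425·330 + 0.3350·160 + 0.8325·100) / 0.473375 = 249.875 / 0.473375 ≈ 527.86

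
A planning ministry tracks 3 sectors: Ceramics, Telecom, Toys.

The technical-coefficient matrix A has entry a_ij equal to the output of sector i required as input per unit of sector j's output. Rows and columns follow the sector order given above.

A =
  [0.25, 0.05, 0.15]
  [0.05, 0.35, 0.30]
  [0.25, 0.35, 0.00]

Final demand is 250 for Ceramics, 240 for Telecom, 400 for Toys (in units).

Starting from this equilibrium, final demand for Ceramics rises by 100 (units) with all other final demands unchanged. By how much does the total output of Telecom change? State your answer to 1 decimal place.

I − A =
  [   0.75    -0.05    -0.15]
  [  -0.05     0.65    -0.30]
  [  -0.25    -0.35     1.00]
Cofactors of I−A, C_ij = (−1)^(i+j)·(minor ij) (rows/columns in the sector order above):
  C_11 = (0.65)(1.00) − (-0.30)(-0.35) = 0.5450
  C_12 = −[(-0.05)(1.00) − (-0.30)(-0.25)] = 0.1250
  C_13 = (-0.05)(-0.35) − (0.65)(-0.25) = 0.1800
  C_21 = −[(-0.05)(1.00) − (-0.15)(-0.35)] = 0.1025
  C_22 = (0.75)(1.00) − (-0.15)(-0.25) = 0.7125
  C_23 = −[(0.75)(-0.35) − (-0.05)(-0.25)] = 0.2750
  C_31 = (-0.05)(-0.30) − (-0.15)(0.65) = 0.1125
  C_32 = −[(0.75)(-0.30) − (-0.15)(-0.05)] = 0.2325
  C_33 = (0.75)(0.65) − (-0.05)(-0.05) = 0.4850
det(I−A) = Σ_j (I−A)_1j·C_1j = (0.75)(0.5450) + (-0.05)(0.1250) + (-0.15)(0.1800) = 0.3755
adj(I−A) = Cᵀ =
  [ 0.5450   0.1025   0.1125]
  [ 0.1250   0.7125   0.2325]
  [ 0.1800   0.2750   0.4850]
(I − A)⁻¹ = adj(I−A) / det(I−A) ≈
  [   1.4514     0.2730     0.2996]
  [   0.3329     1.8975     0.6192]
  [   0.4794     0.7324     1.2916]
Δx = (I − A)⁻¹ Δd with Δd having +100 in the Ceramics component and 0 elsewhere.
So Δx_2 = L_21 · (+100), where L_21 = adj(I−A)_21 / det(I−A) = 0.1250 / 0.3755.
Δx_2 = 0.1250 × (+100) / 0.3755 = 12.50 / 0.3755 ≈ 33.3.

Δx_2 = 33.3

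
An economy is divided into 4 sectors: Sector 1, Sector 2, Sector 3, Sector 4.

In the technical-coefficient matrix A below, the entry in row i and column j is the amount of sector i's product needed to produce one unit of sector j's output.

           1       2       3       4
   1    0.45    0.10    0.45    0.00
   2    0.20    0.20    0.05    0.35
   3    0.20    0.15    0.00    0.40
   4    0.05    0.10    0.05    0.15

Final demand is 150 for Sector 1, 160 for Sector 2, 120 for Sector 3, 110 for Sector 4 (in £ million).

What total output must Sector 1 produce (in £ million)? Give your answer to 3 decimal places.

I − A =
  [   0.55    -0.10    -0.45     0.00]
  [  -0.20     0.80    -0.05    -0.35]
  [  -0.20    -0.15     1.00    -0.40]
  [  -0.05    -0.10    -0.05     0.85]
Compute the cofactors C_ij = (−1)^(i+j)·(3×3 minor ij) of I−A; the adjugate is their transpose:
adj(I−A) = Cᵀ =
  [ 0.618000   0.158375   0.296250   0.204625]
  [ 0.196500   0.371000   0.117375   0.208000]
  [ 0.181125   0.111125   0.336000   0.203875]
  [ 0.070125   0.059500   0.051000   0.329375]
det(I−A) = Σ_j (I−A)_1j·C_1j = (0.55)(0.618000) + (-0.10)(0.196500) + (-0.45)(0.181125) + (0.00)(0.070125) = 0.23874375
(I − A)⁻¹ = adj(I−A) / det(I−A) ≈
  [   2.5885     0.6634     1.2409     0.8571]
  [   0.8231     1.5540     0.4916     0.8712]
  [   0.7587     0.4655     1.4074     0.8539]
  [   0.2937     0.2492     0.2136     1.3796]
x = (I − A)⁻¹ d = adj(I−A)·d / det(I−A), with det(I−A) = 0.23874375:
  x_1 = (0.618000·150 + 0.158375·160 + 0.296250·120 + 0.204625·110) / 0.23874375 = 176.09875 / 0.23874375 ≈ 737.606
  x_2 = (0.196500·150 + 0.371000·160 + 0.117375·120 + 0.208000·110) / 0.23874375 = 125.80 / 0.23874375 ≈ 526.925
  x_3 = (0.181125·150 + 0.111125·160 + 0.336000·120 + 0.203875·110) / 0.23874375 = 107.695 / 0.23874375 ≈ 451.090
  x_4 = (0.070125·150 + 0.059500·160 + 0.051000·120 + 0.329375·110) / 0.23874375 = 62.39 / 0.23874375 ≈ 261.326

x_1 = 737.606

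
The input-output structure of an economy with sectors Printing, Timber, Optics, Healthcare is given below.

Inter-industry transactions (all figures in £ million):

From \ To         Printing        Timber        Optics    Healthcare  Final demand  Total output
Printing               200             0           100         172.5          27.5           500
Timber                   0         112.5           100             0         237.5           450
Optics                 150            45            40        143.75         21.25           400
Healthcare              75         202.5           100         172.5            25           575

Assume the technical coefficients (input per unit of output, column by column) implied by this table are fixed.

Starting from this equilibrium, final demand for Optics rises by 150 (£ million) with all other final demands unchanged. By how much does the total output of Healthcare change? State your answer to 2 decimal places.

Δx_4 = 249.07

Technical coefficients a_ij = z_ij / X_j:
  a_11 = 200/500 = 0.40, a_21 = 0/500 = 0.00, a_31 = 150/500 = 0.30, a_41 = 75/500 = 0.15
  a_12 = 0/450 = 0.00, a_22 = 112.5/450 = 0.25, a_32 = 45/450 = 0.10, a_42 = 202.5/450 = 0.45
  a_13 = 100/400 = 0.25, a_23 = 100/400 = 0.25, a_33 = 40/400 = 0.10, a_43 = 100/400 = 0.25
  a_14 = 172.5/575 = 0.30, a_24 = 0/575 = 0.00, a_34 = 143.75/575 = 0.25, a_44 = 172.5/575 = 0.30
I − A =
  [   0.60     0.00    -0.25    -0.30]
  [   0.00     0.75    -0.25     0.00]
  [  -0.30    -0.10     0.90    -0.25]
  [  -0.15    -0.45    -0.25     0.70]
Compute the cofactors C_ij = (−1)^(i+j)·(3×3 minor ij) of I−A; the adjugate is their transpose:
adj(I−A) = Cᵀ =
  [ 0.380000   0.174625   0.221250   0.241875]
  [ 0.061875   0.215625   0.093750   0.060000]
  [ 0.185625   0.145500   0.281250   0.180000]
  [ 0.187500   0.228000   0.208125   0.333750]
det(I−A) = Σ_j (I−A)_1j·C_1j = (0.60)(0.380000) + (0.00)(0.061875) + (-0.25)(0.185625) + (-0.30)(0.187500) = 0.12534375
(I − A)⁻¹ = adj(I−A) / det(I−A) ≈
  [   3.0317     1.3932     1.7651     1.9297]
  [   0.4936     1.7203     0.7479     0.4787]
  [   1.4809     1.1608     2.2438     1.4361]
  [   1.4959     1.8190     1.6604     2.6627]
Δx = (I − A)⁻¹ Δd with Δd having +150 in the Optics component and 0 elsewhere.
So Δx_4 = L_43 · (+150), where L_43 = adj(I−A)_43 / det(I−A) = 0.208125 / 0.12534375.
Δx_4 = 0.208125 × (+150) / 0.12534375 = 31.21875 / 0.12534375 ≈ 249.07.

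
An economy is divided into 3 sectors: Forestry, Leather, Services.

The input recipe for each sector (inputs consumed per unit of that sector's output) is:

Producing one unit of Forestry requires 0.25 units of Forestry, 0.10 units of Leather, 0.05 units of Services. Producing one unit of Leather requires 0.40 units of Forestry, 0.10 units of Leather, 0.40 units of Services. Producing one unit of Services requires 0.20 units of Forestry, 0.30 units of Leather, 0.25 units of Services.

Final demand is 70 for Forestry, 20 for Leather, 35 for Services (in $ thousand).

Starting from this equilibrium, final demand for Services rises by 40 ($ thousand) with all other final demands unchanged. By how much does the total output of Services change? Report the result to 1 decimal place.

I − A =
  [   0.75    -0.40    -0.20]
  [  -0.10     0.90    -0.30]
  [  -0.05    -0.40     0.75]
Cofactors of I−A, C_ij = (−1)^(i+j)·(minor ij) (rows/columns in the sector order above):
  C_11 = (0.90)(0.75) − (-0.30)(-0.40) = 0.5550
  C_12 = −[(-0.10)(0.75) − (-0.30)(-0.05)] = 0.0900
  C_13 = (-0.10)(-0.40) − (0.90)(-0.05) = 0.0850
  C_21 = −[(-0.40)(0.75) − (-0.20)(-0.40)] = 0.3800
  C_22 = (0.75)(0.75) − (-0.20)(-0.05) = 0.5525
  C_23 = −[(0.75)(-0.40) − (-0.40)(-0.05)] = 0.3200
  C_31 = (-0.40)(-0.30) − (-0.20)(0.90) = 0.3000
  C_32 = −[(0.75)(-0.30) − (-0.20)(-0.10)] = 0.2450
  C_33 = (0.75)(0.90) − (-0.40)(-0.10) = 0.6350
det(I−A) = Σ_j (I−A)_1j·C_1j = (0.75)(0.5550) + (-0.40)(0.0900) + (-0.20)(0.0850) = 0.36325
adj(I−A) = Cᵀ =
  [ 0.5550   0.3800   0.3000]
  [ 0.0900   0.5525   0.2450]
  [ 0.0850   0.3200   0.6350]
(I − A)⁻¹ = adj(I−A) / det(I−A) ≈
  [   1.5279     1.0461     0.8259]
  [   0.2478     1.5210     0.6745]
  [   0.2340     0.8809     1.7481]
Δx = (I − A)⁻¹ Δd with Δd having +40 in the Services component and 0 elsewhere.
So Δx_S = L_SS · (+40), where L_SS = adj(I−A)_SS / det(I−A) = 0.6350 / 0.36325.
Δx_S = 0.6350 × (+40) / 0.36325 = 25.40 / 0.36325 ≈ 69.9.

Δx_S = 69.9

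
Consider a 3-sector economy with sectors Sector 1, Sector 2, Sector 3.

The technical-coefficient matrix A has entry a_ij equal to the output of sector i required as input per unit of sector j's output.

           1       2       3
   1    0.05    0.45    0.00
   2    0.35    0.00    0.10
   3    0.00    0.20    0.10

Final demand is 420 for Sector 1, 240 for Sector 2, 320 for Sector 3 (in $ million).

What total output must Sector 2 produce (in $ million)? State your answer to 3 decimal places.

x_2 = 529.924

I − A =
  [   0.95    -0.45     0.00]
  [  -0.35     1.00    -0.10]
  [   0.00    -0.20     0.90]
Cofactors of I−A, C_ij = (−1)^(i+j)·(minor ij) (rows/columns in the sector order above):
  C_11 = (1.00)(0.90) − (-0.10)(-0.20) = 0.8800
  C_12 = −[(-0.35)(0.90) − (-0.10)(0.00)] = 0.3150
  C_13 = (-0.35)(-0.20) − (1.00)(0.00) = 0.0700
  C_21 = −[(-0.45)(0.90) − (0.00)(-0.20)] = 0.4050
  C_22 = (0.95)(0.90) − (0.00)(0.00) = 0.8550
  C_23 = −[(0.95)(-0.20) − (-0.45)(0.00)] = 0.1900
  C_31 = (-0.45)(-0.10) − (0.00)(1.00) = 0.0450
  C_32 = −[(0.95)(-0.10) − (0.00)(-0.35)] = 0.0950
  C_33 = (0.95)(1.00) − (-0.45)(-0.35) = 0.7925
det(I−A) = Σ_j (I−A)_1j·C_1j = (0.95)(0.8800) + (-0.45)(0.3150) + (0.00)(0.0700) = 0.69425
adj(I−A) = Cᵀ =
  [ 0.8800   0.4050   0.0450]
  [ 0.3150   0.8550   0.0950]
  [ 0.0700   0.1900   0.7925]
(I − A)⁻¹ = adj(I−A) / det(I−A) ≈
  [   1.2676     0.5834     0.0648]
  [   0.4537     1.2315     0.1368]
  [   0.1008     0.2737     1.1415]
x = (I − A)⁻¹ d = adj(I−A)·d / det(I−A), with det(I−A) = 0.69425:
  x_1 = (0.8800·420 + 0.4050·240 + 0.0450·320) / 0.69425 = 481.20 / 0.69425 ≈ 693.122
  x_2 = (0.3150·420 + 0.8550·240 + 0.0950·320) / 0.69425 = 367.90 / 0.69425 ≈ 529.924
  x_3 = (0.0700·420 + 0.1900·240 + 0.7925·320) / 0.69425 = 328.60 / 0.69425 ≈ 473.317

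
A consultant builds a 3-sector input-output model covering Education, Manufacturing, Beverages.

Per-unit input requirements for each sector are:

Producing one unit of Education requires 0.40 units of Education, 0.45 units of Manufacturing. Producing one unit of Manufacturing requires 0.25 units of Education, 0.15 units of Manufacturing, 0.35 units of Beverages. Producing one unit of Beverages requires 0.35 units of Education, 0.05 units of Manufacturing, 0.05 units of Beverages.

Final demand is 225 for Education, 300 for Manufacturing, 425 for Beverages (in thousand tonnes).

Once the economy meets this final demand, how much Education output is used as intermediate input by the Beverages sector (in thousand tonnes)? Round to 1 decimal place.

I − A =
  [   0.60    -0.25    -0.35]
  [  -0.45     0.85    -0.05]
  [   0.00    -0.35     0.95]
Cofactors of I−A, C_ij = (−1)^(i+j)·(minor ij) (rows/columns in the sector order above):
  C_11 = (0.85)(0.95) − (-0.05)(-0.35) = 0.7900
  C_12 = −[(-0.45)(0.95) − (-0.05)(0.00)] = 0.4275
  C_13 = (-0.45)(-0.35) − (0.85)(0.00) = 0.1575
  C_21 = −[(-0.25)(0.95) − (-0.35)(-0.35)] = 0.3600
  C_22 = (0.60)(0.95) − (-0.35)(0.00) = 0.5700
  C_23 = −[(0.60)(-0.35) − (-0.25)(0.00)] = 0.2100
  C_31 = (-0.25)(-0.05) − (-0.35)(0.85) = 0.3100
  C_32 = −[(0.60)(-0.05) − (-0.35)(-0.45)] = 0.1875
  C_33 = (0.60)(0.85) − (-0.25)(-0.45) = 0.3975
det(I−A) = Σ_j (I−A)_1j·C_1j = (0.60)(0.7900) + (-0.25)(0.4275) + (-0.35)(0.1575) = 0.3120
adj(I−A) = Cᵀ =
  [ 0.7900   0.3600   0.3100]
  [ 0.4275   0.5700   0.1875]
  [ 0.1575   0.2100   0.3975]
(I − A)⁻¹ = adj(I−A) / det(I−A) ≈
  [   2.5321     1.1538     0.9936]
  [   1.3702     1.8269     0.6010]
  [   0.5048     0.6731     1.2740]
First solve x = (I − A)⁻¹ d = adj(I−A)·d / det(I−A); in particular x_3 = (0.1575·225 + 0.2100·300 + 0.3975·425) / 0.3120 = 267.375 / 0.3120 ≈ 856.971.
Intermediate flow from 1 to 3: z_13 = a_13 · x_3 = 0.35 × 267.375 / 0.3120 = 93.58125 / 0.3120 ≈ 299.9.

z_13 = 299.9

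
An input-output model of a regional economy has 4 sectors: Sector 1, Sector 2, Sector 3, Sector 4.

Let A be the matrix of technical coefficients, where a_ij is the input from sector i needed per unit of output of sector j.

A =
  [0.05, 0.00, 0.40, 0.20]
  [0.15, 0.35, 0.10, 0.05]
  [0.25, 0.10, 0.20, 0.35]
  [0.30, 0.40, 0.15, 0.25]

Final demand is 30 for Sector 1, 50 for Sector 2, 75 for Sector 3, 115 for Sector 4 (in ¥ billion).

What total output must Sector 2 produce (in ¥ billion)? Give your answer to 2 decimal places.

I − A =
  [   0.95     0.00    -0.40    -0.20]
  [  -0.15     0.65    -0.10    -0.05]
  [  -0.25    -0.10     0.80    -0.35]
  [  -0.30    -0.40    -0.15     0.75]
Compute the cofactors C_ij = (−1)^(i+j)·(3×3 minor ij) of I−A; the adjugate is their transpose:
adj(I−A) = Cᵀ =
  [ 0.317625   0.153000   0.214500   0.195000]
  [ 0.125250   0.347625   0.127875   0.116250]
  [ 0.218875   0.218250   0.393125   0.256375]
  [ 0.237625   0.290250   0.232625   0.413500]
det(I−A) = Σ_j (I−A)_1j·C_1j = (0.95)(0.317625) + (0.00)(0.125250) + (-0.40)(0.218875) + (-0.20)(0.237625) = 0.16666875
(I − A)⁻¹ = adj(I−A) / det(I−A) ≈
  [   1.9057     0.9180     1.2870     1.1700]
  [   0.7515     2.0857     0.7672     0.6975]
  [   1.3132     1.3095     2.3587     1.5382]
  [   1.4257     1.7415     1.3957     2.4810]
x = (I − A)⁻¹ d = adj(I−A)·d / det(I−A), with det(I−A) = 0.16666875:
  x_1 = (0.317625·30 + 0.153000·50 + 0.214500·75 + 0.195000·115) / 0.16666875 = 55.69125 / 0.16666875 ≈ 334.14
  x_2 = (0.125250·30 + 0.347625·50 + 0.127875·75 + 0.116250·115) / 0.16666875 = 44.098125 / 0.16666875 ≈ 264.59
  x_3 = (0.218875·30 + 0.218250·50 + 0.393125·75 + 0.256375·115) / 0.16666875 = 76.44625 / 0.16666875 ≈ 458.67
  x_4 = (0.237625·30 + 0.290250·50 + 0.232625·75 + 0.413500·115) / 0.16666875 = 86.640625 / 0.16666875 ≈ 519.84

x_2 = 264.59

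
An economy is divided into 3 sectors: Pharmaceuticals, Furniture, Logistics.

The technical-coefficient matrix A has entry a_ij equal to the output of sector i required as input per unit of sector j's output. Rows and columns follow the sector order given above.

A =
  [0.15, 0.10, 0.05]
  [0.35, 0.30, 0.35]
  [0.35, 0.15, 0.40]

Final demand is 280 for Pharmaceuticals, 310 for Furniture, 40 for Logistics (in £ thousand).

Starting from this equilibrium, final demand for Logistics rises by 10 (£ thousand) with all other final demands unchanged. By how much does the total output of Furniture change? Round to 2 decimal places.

I − A =
  [   0.85    -0.10    -0.05]
  [  -0.35     0.70    -0.35]
  [  -0.35    -0.15     0.60]
Cofactors of I−A, C_ij = (−1)^(i+j)·(minor ij) (rows/columns in the sector order above):
  C_11 = (0.70)(0.60) − (-0.35)(-0.15) = 0.3675
  C_12 = −[(-0.35)(0.60) − (-0.35)(-0.35)] = 0.3325
  C_13 = (-0.35)(-0.15) − (0.70)(-0.35) = 0.2975
  C_21 = −[(-0.10)(0.60) − (-0.05)(-0.15)] = 0.0675
  C_22 = (0.85)(0.60) − (-0.05)(-0.35) = 0.4925
  C_23 = −[(0.85)(-0.15) − (-0.10)(-0.35)] = 0.1625
  C_31 = (-0.10)(-0.35) − (-0.05)(0.70) = 0.0700
  C_32 = −[(0.85)(-0.35) − (-0.05)(-0.35)] = 0.3150
  C_33 = (0.85)(0.70) − (-0.10)(-0.35) = 0.5600
det(I−A) = Σ_j (I−A)_1j·C_1j = (0.85)(0.3675) + (-0.10)(0.3325) + (-0.05)(0.2975) = 0.26425
adj(I−A) = Cᵀ =
  [ 0.3675   0.0675   0.0700]
  [ 0.3325   0.4925   0.3150]
  [ 0.2975   0.1625   0.5600]
(I − A)⁻¹ = adj(I−A) / det(I−A) ≈
  [   1.3907     0.2554     0.2649]
  [   1.2583     1.8638     1.1921]
  [   1.1258     0.6149     2.1192]
Δx = (I − A)⁻¹ Δd with Δd having +10 in the Logistics component and 0 elsewhere.
So Δx_F = L_FL · (+10), where L_FL = adj(I−A)_FL / det(I−A) = 0.3150 / 0.26425.
Δx_F = 0.3150 × (+10) / 0.26425 = 3.15 / 0.26425 ≈ 11.92.

Δx_F = 11.92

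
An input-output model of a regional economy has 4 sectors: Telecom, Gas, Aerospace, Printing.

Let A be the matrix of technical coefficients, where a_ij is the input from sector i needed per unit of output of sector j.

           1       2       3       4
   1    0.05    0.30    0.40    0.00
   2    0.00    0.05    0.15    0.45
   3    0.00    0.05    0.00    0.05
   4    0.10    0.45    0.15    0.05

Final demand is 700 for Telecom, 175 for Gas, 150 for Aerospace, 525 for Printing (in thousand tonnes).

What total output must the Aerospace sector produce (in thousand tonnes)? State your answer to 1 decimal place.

I − A =
  [   0.95    -0.30    -0.40     0.00]
  [   0.00     0.95    -0.15    -0.45]
  [   0.00    -0.05     1.00    -0.05]
  [  -0.10    -0.45    -0.15     0.95]
Compute the cofactors C_ij = (−1)^(i+j)·(3×3 minor ij) of I−A; the adjugate is their transpose:
adj(I−A) = Cᵀ =
  [ 0.679000   0.310750   0.343000   0.165250]
  [ 0.045750   0.893375   0.217500   0.434625]
  [ 0.007000   0.068000   0.651500   0.066500]
  [ 0.094250   0.466625   0.242000   0.895375]
det(I−A) = Σ_j (I−A)_1j·C_1j = (0.95)(0.679000) + (-0.30)(0.045750) + (-0.40)(0.007000) + (0.00)(0.094250) = 0.628525
(I − A)⁻¹ = adj(I−A) / det(I−A) ≈
  [   1.0803     0.4944     0.5457     0.2629]
  [   0.0728     1.4214     0.3460     0.6915]
  [   0.0111     0.1082     1.0366     0.1058]
  [   0.1500     0.7424     0.3850     1.4246]
x = (I − A)⁻¹ d = adj(I−A)·d / det(I−A), with det(I−A) = 0.628525:
  x_1 = (0.679000·700 + 0.310750·175 + 0.343000·150 + 0.165250·525) / 0.628525 = 667.8875 / 0.628525 ≈ 1062.6
  x_2 = (0.045750·700 + 0.893375·175 + 0.217500·150 + 0.434625·525) / 0.628525 = 449.16875 / 0.628525 ≈ 714.6
  x_3 = (0.007000·700 + 0.068000·175 + 0.651500·150 + 0.066500·525) / 0.628525 = 149.4375 / 0.628525 ≈ 237.8
  x_4 = (0.094250·700 + 0.466625·175 + 0.242000·150 + 0.895375·525) / 0.628525 = 654.00625 / 0.628525 ≈ 1040.5

x_3 = 237.8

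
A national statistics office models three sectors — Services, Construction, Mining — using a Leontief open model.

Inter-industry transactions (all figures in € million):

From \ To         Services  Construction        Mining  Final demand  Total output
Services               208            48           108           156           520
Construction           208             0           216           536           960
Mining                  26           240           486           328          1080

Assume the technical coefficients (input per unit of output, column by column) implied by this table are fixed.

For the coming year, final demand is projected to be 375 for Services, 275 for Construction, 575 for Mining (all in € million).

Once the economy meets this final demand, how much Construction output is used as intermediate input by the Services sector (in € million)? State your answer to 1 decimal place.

Technical coefficients a_ij = z_ij / X_j:
  a_11 = 208/520 = 0.40, a_21 = 208/520 = 0.40, a_31 = 26/520 = 0.05
  a_12 = 48/960 = 0.05, a_22 = 0/960 = 0.00, a_32 = 240/960 = 0.25
  a_13 = 108/1080 = 0.10, a_23 = 216/1080 = 0.20, a_33 = 486/1080 = 0.45
I − A =
  [   0.60    -0.05    -0.10]
  [  -0.40     1.00    -0.20]
  [  -0.05    -0.25     0.55]
Cofactors of I−A, C_ij = (−1)^(i+j)·(minor ij) (rows/columns in the sector order above):
  C_11 = (1.00)(0.55) − (-0.20)(-0.25) = 0.5000
  C_12 = −[(-0.40)(0.55) − (-0.20)(-0.05)] = 0.2300
  C_13 = (-0.40)(-0.25) − (1.00)(-0.05) = 0.1500
  C_21 = −[(-0.05)(0.55) − (-0.10)(-0.25)] = 0.0525
  C_22 = (0.60)(0.55) − (-0.10)(-0.05) = 0.3250
  C_23 = −[(0.60)(-0.25) − (-0.05)(-0.05)] = 0.1525
  C_31 = (-0.05)(-0.20) − (-0.10)(1.00) = 0.1100
  C_32 = −[(0.60)(-0.20) − (-0.10)(-0.40)] = 0.1600
  C_33 = (0.60)(1.00) − (-0.05)(-0.40) = 0.5800
det(I−A) = Σ_j (I−A)_1j·C_1j = (0.60)(0.5000) + (-0.05)(0.2300) + (-0.10)(0.1500) = 0.2735
adj(I−A) = Cᵀ =
  [ 0.5000   0.0525   0.1100]
  [ 0.2300   0.3250   0.1600]
  [ 0.1500   0.1525   0.5800]
(I − A)⁻¹ = adj(I−A) / det(I−A) ≈
  [   1.8282     0.1920     0.4022]
  [   0.8410     1.1883     0.5850]
  [   0.5484     0.5576     2.1207]
First solve x = (I − A)⁻¹ d = adj(I−A)·d / det(I−A); in particular x_1 = (0.5000·375 + 0.0525·275 + 0.1100·575) / 0.2735 = 265.1875 / 0.2735 ≈ 969.607.
Intermediate flow from 2 to 1: z_21 = a_21 · x_1 = 0.40 × 265.1875 / 0.2735 = 106.075 / 0.2735 ≈ 387.8.

z_21 = 387.8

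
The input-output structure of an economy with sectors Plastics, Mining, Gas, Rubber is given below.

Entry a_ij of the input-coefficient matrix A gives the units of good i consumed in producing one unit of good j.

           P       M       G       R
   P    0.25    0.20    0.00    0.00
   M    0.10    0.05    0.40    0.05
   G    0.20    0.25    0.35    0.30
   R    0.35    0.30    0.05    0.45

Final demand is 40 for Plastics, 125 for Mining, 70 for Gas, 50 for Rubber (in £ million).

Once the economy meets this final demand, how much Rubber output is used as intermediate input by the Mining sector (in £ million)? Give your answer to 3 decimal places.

z_RM = 116.110

I − A =
  [   0.75    -0.20     0.00     0.00]
  [  -0.10     0.95    -0.40    -0.05]
  [  -0.20    -0.25     0.65    -0.30]
  [  -0.35    -0.30    -0.05     0.55]
Compute the cofactors C_ij = (−1)^(i+j)·(3×3 minor ij) of I−A; the adjugate is their transpose:
adj(I−A) = Cᵀ =
  [ 0.224000   0.068500   0.044500   0.030500]
  [ 0.132125   0.256875   0.166875   0.114375]
  [ 0.228375   0.213625   0.366125   0.219125]
  [ 0.235375   0.203125   0.152625   0.359125]
det(I−A) = Σ_j (I−A)_1j·C_1j = (0.75)(0.224000) + (-0.20)(0.132125) + (0.00)(0.228375) + (0.00)(0.235375) = 0.141575
(I − A)⁻¹ = adj(I−A) / det(I−A) ≈
  [   1.5822     0.4838     0.3143     0.2154]
  [   0.9333     1.8144     1.1787     0.8079]
  [   1.6131     1.5089     2.5861     1.5478]
  [   1.6625     1.4348     1.0781     2.5366]
First solve x = (I − A)⁻¹ d = adj(I−A)·d / det(I−A); in particular x_M = (0.132125·40 + 0.256875·125 + 0.166875·70 + 0.114375·50) / 0.141575 = 54.794375 / 0.141575 ≈ 387.03426.
Intermediate flow from R to M: z_RM = a_RM · x_M = 0.30 × 54.794375 / 0.141575 = 16.4383125 / 0.141575 ≈ 116.110.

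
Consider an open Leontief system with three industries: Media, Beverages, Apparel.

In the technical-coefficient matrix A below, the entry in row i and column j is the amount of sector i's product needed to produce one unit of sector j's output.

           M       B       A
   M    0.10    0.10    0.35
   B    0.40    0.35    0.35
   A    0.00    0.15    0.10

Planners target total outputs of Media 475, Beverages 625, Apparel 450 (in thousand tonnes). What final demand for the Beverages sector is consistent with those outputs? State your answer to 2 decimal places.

d_B = 58.75

I − A =
  [   0.90    -0.10    -0.35]
  [  -0.40     0.65    -0.35]
  [   0.00    -0.15     0.90]
d = (I − A) x:
  d_M = (+0.90)·475 + (-0.10)·625 + (-0.35)·450 = 207.50
  d_B = (-0.40)·475 + (+0.65)·625 + (-0.35)·450 = 58.75
  d_A = (+0.00)·475 + (-0.15)·625 + (+0.90)·450 = 311.25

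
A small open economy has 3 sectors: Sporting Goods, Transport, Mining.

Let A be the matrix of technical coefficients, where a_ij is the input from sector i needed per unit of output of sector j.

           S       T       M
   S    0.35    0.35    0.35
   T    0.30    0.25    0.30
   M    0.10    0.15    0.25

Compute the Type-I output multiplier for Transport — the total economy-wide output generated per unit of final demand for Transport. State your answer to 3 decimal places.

m_T = 4.388

I − A =
  [   0.65    -0.35    -0.35]
  [  -0.30     0.75    -0.30]
  [  -0.10    -0.15     0.75]
Cofactors of I−A, C_ij = (−1)^(i+j)·(minor ij) (rows/columns in the sector order above):
  C_11 = (0.75)(0.75) − (-0.30)(-0.15) = 0.5175
  C_12 = −[(-0.30)(0.75) − (-0.30)(-0.10)] = 0.2550
  C_13 = (-0.30)(-0.15) − (0.75)(-0.10) = 0.1200
  C_21 = −[(-0.35)(0.75) − (-0.35)(-0.15)] = 0.3150
  C_22 = (0.65)(0.75) − (-0.35)(-0.10) = 0.4525
  C_23 = −[(0.65)(-0.15) − (-0.35)(-0.10)] = 0.1325
  C_31 = (-0.35)(-0.30) − (-0.35)(0.75) = 0.3675
  C_32 = −[(0.65)(-0.30) − (-0.35)(-0.30)] = 0.3000
  C_33 = (0.65)(0.75) − (-0.35)(-0.30) = 0.3825
det(I−A) = Σ_j (I−A)_1j·C_1j = (0.65)(0.5175) + (-0.35)(0.2550) + (-0.35)(0.1200) = 0.205125
adj(I−A) = Cᵀ =
  [ 0.5175   0.3150   0.3675]
  [ 0.2550   0.4525   0.3000]
  [ 0.1200   0.1325   0.3825]
(I − A)⁻¹ = adj(I−A) / det(I−A) ≈
  [   2.5229     1.5356     1.7916]
  [   1.2431     2.2060     1.4625]
  [   0.5850     0.6459     1.8647]
The output multiplier for sector j is the column-j sum of the Leontief inverse (I − A)⁻¹ = adj(I−A) / det(I−A).
Column T of adj(I−A): (0.3150, 0.4525, 0.1325); det(I−A) = 0.205125.
m_T = (0.3150 + 0.4525 + 0.1325) / 0.205125 = 0.90 / 0.205125 ≈ 4.388.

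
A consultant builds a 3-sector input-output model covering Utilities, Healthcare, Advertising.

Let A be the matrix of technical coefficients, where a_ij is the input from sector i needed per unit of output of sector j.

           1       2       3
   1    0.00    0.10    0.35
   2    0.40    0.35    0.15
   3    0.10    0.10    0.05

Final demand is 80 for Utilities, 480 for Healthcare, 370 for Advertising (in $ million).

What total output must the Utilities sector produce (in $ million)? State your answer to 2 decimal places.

x_1 = 380.67

I − A =
  [   1.00    -0.10    -0.35]
  [  -0.40     0.65    -0.15]
  [  -0.10    -0.10     0.95]
Cofactors of I−A, C_ij = (−1)^(i+j)·(minor ij) (rows/columns in the sector order above):
  C_11 = (0.65)(0.95) − (-0.15)(-0.10) = 0.6025
  C_12 = −[(-0.40)(0.95) − (-0.15)(-0.10)] = 0.3950
  C_13 = (-0.40)(-0.10) − (0.65)(-0.10) = 0.1050
  C_21 = −[(-0.10)(0.95) − (-0.35)(-0.10)] = 0.1300
  C_22 = (1.00)(0.95) − (-0.35)(-0.10) = 0.9150
  C_23 = −[(1.00)(-0.10) − (-0.10)(-0.10)] = 0.1100
  C_31 = (-0.10)(-0.15) − (-0.35)(0.65) = 0.2425
  C_32 = −[(1.00)(-0.15) − (-0.35)(-0.40)] = 0.2900
  C_33 = (1.00)(0.65) − (-0.10)(-0.40) = 0.6100
det(I−A) = Σ_j (I−A)_1j·C_1j = (1.00)(0.6025) + (-0.10)(0.3950) + (-0.35)(0.1050) = 0.52625
adj(I−A) = Cᵀ =
  [ 0.6025   0.1300   0.2425]
  [ 0.3950   0.9150   0.2900]
  [ 0.1050   0.1100   0.6100]
(I − A)⁻¹ = adj(I−A) / det(I−A) ≈
  [   1.1449     0.2470     0.4608]
  [   0.7506     1.7387     0.5511]
  [   0.1995     0.2090     1.1591]
x = (I − A)⁻¹ d = adj(I−A)·d / det(I−A), with det(I−A) = 0.52625:
  x_1 = (0.6025·80 + 0.1300·480 + 0.2425·370) / 0.52625 = 200.325 / 0.52625 ≈ 380.67
  x_2 = (0.3950·80 + 0.9150·480 + 0.2900·370) / 0.52625 = 578.10 / 0.52625 ≈ 1098.53
  x_3 = (0.1050·80 + 0.1100·480 + 0.6100·370) / 0.52625 = 286.90 / 0.52625 ≈ 545.18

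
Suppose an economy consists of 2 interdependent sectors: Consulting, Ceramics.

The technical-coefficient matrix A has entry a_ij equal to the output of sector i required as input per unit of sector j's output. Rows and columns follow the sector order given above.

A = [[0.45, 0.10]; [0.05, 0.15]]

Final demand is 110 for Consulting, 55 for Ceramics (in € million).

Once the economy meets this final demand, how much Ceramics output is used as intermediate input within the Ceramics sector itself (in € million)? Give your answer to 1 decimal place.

z_22 = 11.6

I − A =
  [   0.55    -0.10]
  [  -0.05     0.85]
det(I−A) = (0.55)(0.85) − (-0.10)(-0.05) = 0.4625
adj(I−A) = [[0.85, 0.10], [0.05, 0.55]]
(I − A)⁻¹ = adj(I−A) / det(I−A) ≈
  [   1.8378     0.2162]
  [   0.1081     1.1892]
First solve x = (I − A)⁻¹ d = adj(I−A)·d / det(I−A); in particular x_2 = (0.05·110 + 0.55·55) / 0.4625 = 35.75 / 0.4625 ≈ 77.297.
Intermediate flow from 2 to 2: z_22 = a_22 · x_2 = 0.15 × 35.75 / 0.4625 = 5.3625 / 0.4625 ≈ 11.6.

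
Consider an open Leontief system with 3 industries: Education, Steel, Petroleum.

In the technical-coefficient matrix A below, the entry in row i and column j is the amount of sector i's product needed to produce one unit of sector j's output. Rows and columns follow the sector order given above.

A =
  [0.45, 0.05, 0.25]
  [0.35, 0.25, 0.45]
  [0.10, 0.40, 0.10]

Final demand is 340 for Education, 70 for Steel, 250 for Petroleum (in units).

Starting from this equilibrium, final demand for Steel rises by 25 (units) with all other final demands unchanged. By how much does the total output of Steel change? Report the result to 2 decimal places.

I − A =
  [   0.55    -0.05    -0.25]
  [  -0.35     0.75    -0.45]
  [  -0.10    -0.40     0.90]
Cofactors of I−A, C_ij = (−1)^(i+j)·(minor ij) (rows/columns in the sector order above):
  C_11 = (0.75)(0.90) − (-0.45)(-0.40) = 0.4950
  C_12 = −[(-0.35)(0.90) − (-0.45)(-0.10)] = 0.3600
  C_13 = (-0.35)(-0.40) − (0.75)(-0.10) = 0.2150
  C_21 = −[(-0.05)(0.90) − (-0.25)(-0.40)] = 0.1450
  C_22 = (0.55)(0.90) − (-0.25)(-0.10) = 0.4700
  C_23 = −[(0.55)(-0.40) − (-0.05)(-0.10)] = 0.2250
  C_31 = (-0.05)(-0.45) − (-0.25)(0.75) = 0.2100
  C_32 = −[(0.55)(-0.45) − (-0.25)(-0.35)] = 0.3350
  C_33 = (0.55)(0.75) − (-0.05)(-0.35) = 0.3950
det(I−A) = Σ_j (I−A)_1j·C_1j = (0.55)(0.4950) + (-0.05)(0.3600) + (-0.25)(0.2150) = 0.2005
adj(I−A) = Cᵀ =
  [ 0.4950   0.1450   0.2100]
  [ 0.3600   0.4700   0.3350]
  [ 0.2150   0.2250   0.3950]
(I − A)⁻¹ = adj(I−A) / det(I−A) ≈
  [   2.4688     0.7232     1.0474]
  [   1.7955     2.3441     1.6708]
  [   1.0723     1.1222     1.9701]
Δx = (I − A)⁻¹ Δd with Δd having +25 in the Steel component and 0 elsewhere.
So Δx_2 = L_22 · (+25), where L_22 = adj(I−A)_22 / det(I−A) = 0.4700 / 0.2005.
Δx_2 = 0.4700 × (+25) / 0.2005 = 11.75 / 0.2005 ≈ 58.60.

Δx_2 = 58.60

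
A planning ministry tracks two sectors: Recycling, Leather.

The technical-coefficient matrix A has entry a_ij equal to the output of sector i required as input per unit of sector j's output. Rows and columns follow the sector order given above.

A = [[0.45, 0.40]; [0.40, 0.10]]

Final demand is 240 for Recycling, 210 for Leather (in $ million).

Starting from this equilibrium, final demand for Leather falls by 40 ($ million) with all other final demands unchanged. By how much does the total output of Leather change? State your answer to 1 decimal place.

Δx_L = -65.7

I − A =
  [   0.55    -0.40]
  [  -0.40     0.90]
det(I−A) = (0.55)(0.90) − (-0.40)(-0.40) = 0.3350
adj(I−A) = [[0.90, 0.40], [0.40, 0.55]]
(I − A)⁻¹ = adj(I−A) / det(I−A) ≈
  [   2.6866     1.1940]
  [   1.1940     1.6418]
Δx = (I − A)⁻¹ Δd with Δd having -40 in the Leather component and 0 elsewhere.
So Δx_L = L_LL · (-40), where L_LL = adj(I−A)_LL / det(I−A) = 0.55 / 0.3350.
Δx_L = 0.55 × (-40) / 0.3350 = -22.00 / 0.3350 ≈ -65.7.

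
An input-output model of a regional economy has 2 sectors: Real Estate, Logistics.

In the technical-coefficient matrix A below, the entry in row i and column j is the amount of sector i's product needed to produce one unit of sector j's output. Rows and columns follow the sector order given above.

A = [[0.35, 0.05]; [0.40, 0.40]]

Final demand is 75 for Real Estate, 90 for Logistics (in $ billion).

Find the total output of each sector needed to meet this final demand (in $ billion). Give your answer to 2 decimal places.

I − A =
  [   0.65    -0.05]
  [  -0.40     0.60]
det(I−A) = (0.65)(0.60) − (-0.05)(-0.40) = 0.3700
adj(I−A) = [[0.60, 0.05], [0.40, 0.65]]
(I − A)⁻¹ = adj(I−A) / det(I−A) ≈
  [   1.6216     0.1351]
  [   1.0811     1.7568]
x = (I − A)⁻¹ d = adj(I−A)·d / det(I−A), with det(I−A) = 0.3700:
  x_R = (0.60·75 + 0.05·90) / 0.3700 = 49.50 / 0.3700 ≈ 133.78
  x_L = (0.40·75 + 0.65·90) / 0.3700 = 88.50 / 0.3700 ≈ 239.19

x_R = 133.78, x_L = 239.19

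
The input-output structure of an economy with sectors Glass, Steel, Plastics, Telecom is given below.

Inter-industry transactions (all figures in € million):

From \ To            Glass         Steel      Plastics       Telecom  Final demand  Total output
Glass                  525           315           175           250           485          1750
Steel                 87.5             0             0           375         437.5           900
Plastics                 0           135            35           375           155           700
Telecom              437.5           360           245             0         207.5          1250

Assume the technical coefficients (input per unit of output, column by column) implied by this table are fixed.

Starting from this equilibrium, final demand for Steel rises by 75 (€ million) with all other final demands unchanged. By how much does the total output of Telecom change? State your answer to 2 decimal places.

Technical coefficients a_ij = z_ij / X_j:
  a_11 = 525/1750 = 0.30, a_21 = 87.5/1750 = 0.05, a_31 = 0/1750 = 0.00, a_41 = 437.5/1750 = 0.25
  a_12 = 315/900 = 0.35, a_22 = 0/900 = 0.00, a_32 = 135/900 = 0.15, a_42 = 360/900 = 0.40
  a_13 = 175/700 = 0.25, a_23 = 0/700 = 0.00, a_33 = 35/700 = 0.05, a_43 = 245/700 = 0.35
  a_14 = 250/1250 = 0.20, a_24 = 375/1250 = 0.30, a_34 = 375/1250 = 0.30, a_44 = 0/1250 = 0.00
I − A =
  [   0.70    -0.35    -0.25    -0.20]
  [  -0.05     1.00     0.00    -0.30]
  [   0.00    -0.15     0.95    -0.30]
  [  -0.25    -0.40    -0.35     1.00]
Compute the cofactors C_ij = (−1)^(i+j)·(3×3 minor ij) of I−A; the adjugate is their transpose:
adj(I−A) = Cᵀ =
  [ 0.715250   0.449750   0.326750   0.376000]
  [ 0.113500   0.525250   0.108250   0.212750]
  [ 0.099750   0.207750   0.518250   0.237750]
  [ 0.259125   0.395250   0.306375   0.646500]
det(I−A) = Σ_j (I−A)_1j·C_1j = (0.70)(0.715250) + (-0.35)(0.113500) + (-0.25)(0.099750) + (-0.20)(0.259125) = 0.3841875
(I − A)⁻¹ = adj(I−A) / det(I−A) ≈
  [   1.8617     1.1707     0.8505     0.9787]
  [   0.2954     1.3672     0.2818     0.5538]
  [   0.2596     0.5408     1.3490     0.6188]
  [   0.6745     1.0288     0.7975     1.6828]
Δx = (I − A)⁻¹ Δd with Δd having +75 in the Steel component and 0 elsewhere.
So Δx_4 = L_42 · (+75), where L_42 = adj(I−A)_42 / det(I−A) = 0.395250 / 0.3841875.
Δx_4 = 0.395250 × (+75) / 0.3841875 = 29.64375 / 0.3841875 ≈ 77.16.

Δx_4 = 77.16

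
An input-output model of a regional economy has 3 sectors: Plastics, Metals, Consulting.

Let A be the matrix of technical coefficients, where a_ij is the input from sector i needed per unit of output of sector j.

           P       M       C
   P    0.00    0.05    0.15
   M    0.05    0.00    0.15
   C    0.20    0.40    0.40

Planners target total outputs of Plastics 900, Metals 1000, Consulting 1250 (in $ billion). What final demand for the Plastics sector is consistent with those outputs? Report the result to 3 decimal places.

d_P = 662.500

I − A =
  [   1.00    -0.05    -0.15]
  [  -0.05     1.00    -0.15]
  [  -0.20    -0.40     0.60]
d = (I − A) x:
  d_P = (+1.00)·900 + (-0.05)·1000 + (-0.15)·1250 = 662.500
  d_M = (-0.05)·900 + (+1.00)·1000 + (-0.15)·1250 = 767.500
  d_C = (-0.20)·900 + (-0.40)·1000 + (+0.60)·1250 = 170.000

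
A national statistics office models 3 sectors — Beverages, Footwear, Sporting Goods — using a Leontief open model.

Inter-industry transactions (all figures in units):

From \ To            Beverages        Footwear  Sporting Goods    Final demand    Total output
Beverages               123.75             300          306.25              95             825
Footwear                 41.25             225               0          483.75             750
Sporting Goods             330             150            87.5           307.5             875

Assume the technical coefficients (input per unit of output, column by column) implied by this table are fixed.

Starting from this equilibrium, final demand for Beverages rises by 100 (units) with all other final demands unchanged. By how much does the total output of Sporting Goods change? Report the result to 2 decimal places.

Technical coefficients a_ij = z_ij / X_j:
  a_BB = 123.75/825 = 0.15, a_FB = 41.25/825 = 0.05, a_SB = 330/825 = 0.40
  a_BF = 300/750 = 0.40, a_FF = 225/750 = 0.30, a_SF = 150/750 = 0.20
  a_BS = 306.25/875 = 0.35, a_FS = 0/875 = 0.00, a_SS = 87.5/875 = 0.10
I − A =
  [   0.85    -0.40    -0.35]
  [  -0.05     0.70     0.00]
  [  -0.40    -0.20     0.90]
Cofactors of I−A, C_ij = (−1)^(i+j)·(minor ij) (rows/columns in the sector order above):
  C_11 = (0.70)(0.90) − (0.00)(-0.20) = 0.6300
  C_12 = −[(-0.05)(0.90) − (0.00)(-0.40)] = 0.0450
  C_13 = (-0.05)(-0.20) − (0.70)(-0.40) = 0.2900
  C_21 = −[(-0.40)(0.90) − (-0.35)(-0.20)] = 0.4300
  C_22 = (0.85)(0.90) − (-0.35)(-0.40) = 0.6250
  C_23 = −[(0.85)(-0.20) − (-0.40)(-0.40)] = 0.3300
  C_31 = (-0.40)(0.00) − (-0.35)(0.70) = 0.2450
  C_32 = −[(0.85)(0.00) − (-0.35)(-0.05)] = 0.0175
  C_33 = (0.85)(0.70) − (-0.40)(-0.05) = 0.5750
det(I−A) = Σ_j (I−A)_1j·C_1j = (0.85)(0.6300) + (-0.40)(0.0450) + (-0.35)(0.2900) = 0.4160
adj(I−A) = Cᵀ =
  [ 0.6300   0.4300   0.2450]
  [ 0.0450   0.6250   0.0175]
  [ 0.2900   0.3300   0.5750]
(I − A)⁻¹ = adj(I−A) / det(I−A) ≈
  [   1.5144     1.0337     0.5889]
  [   0.1082     1.5024     0.0421]
  [   0.6971     0.7933     1.3822]
Δx = (I − A)⁻¹ Δd with Δd having +100 in the Beverages component and 0 elsewhere.
So Δx_S = L_SB · (+100), where L_SB = adj(I−A)_SB / det(I−A) = 0.2900 / 0.4160.
Δx_S = 0.2900 × (+100) / 0.4160 = 29.00 / 0.4160 ≈ 69.71.

Δx_S = 69.71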